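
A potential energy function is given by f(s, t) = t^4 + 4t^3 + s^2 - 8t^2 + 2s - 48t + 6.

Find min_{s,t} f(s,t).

-75

f(s,t) separates as P(s) + Q(t) + 6, so its minimum is min P + min Q + 6.
P'(s) = 2s + 2 vanishes at s ∈ {-1}; Q'(t) = 4(t - 2)(t + 2)(t + 3) vanishes at t ∈ {-3, -2, 2}.
Local minima of P (where P''>0): P(-1)=-1. Local minima of Q: Q(-3)=45, Q(2)=-80.
So the global minimum of f is P(-1) + Q(2) + 6 = -1 − 80 + 6 = -75, attained at (-1, 2).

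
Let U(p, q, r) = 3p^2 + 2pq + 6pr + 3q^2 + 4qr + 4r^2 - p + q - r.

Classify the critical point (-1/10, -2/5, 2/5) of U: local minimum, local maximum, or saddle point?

The Hessian is constant: H = [[6, 2, 6], [2, 6, 4], [6, 4, 8]].
Leading principal minors: Δ₁ = 6, Δ₂ = 32, Δ₃ = 40.
All leading minors are positive, so H is positive definite: a local minimum.

local minimum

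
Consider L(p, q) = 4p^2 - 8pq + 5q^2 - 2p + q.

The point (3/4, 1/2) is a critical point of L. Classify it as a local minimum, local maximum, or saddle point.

The Hessian of L is constant: H = [[8, -8], [-8, 10]].
det(H) = 8·10 − (-8)² = 16.
det(H) > 0 and tr(H) = 18 > 0, so H is positive definite and the point is a local minimum.

local minimum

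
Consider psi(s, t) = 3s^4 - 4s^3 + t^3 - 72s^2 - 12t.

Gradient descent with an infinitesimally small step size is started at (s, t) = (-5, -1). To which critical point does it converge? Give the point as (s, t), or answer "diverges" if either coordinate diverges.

(-3, 2)

psi is separable, so gradient descent decouples: s follows -∂psi/∂s, t follows -∂psi/∂t.
∂psi/∂s = 12s(s - 4)(s + 3); at s=-5 this is -1080, so s increases.
∂psi/∂t = 3(t - 2)(t + 2); at t=-1 this is -9, so t increases.
s converges to its nearest critical value -3 (a local min of the s-part); t converges to 2. The iterate converges to (-3, 2).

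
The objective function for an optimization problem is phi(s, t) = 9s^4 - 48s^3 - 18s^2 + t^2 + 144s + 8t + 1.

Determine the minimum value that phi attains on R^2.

phi(s,t) separates as P(s) + Q(t) + 1, so its minimum is min P + min Q + 1.
P'(s) = 36(s - 4)(s - 1)(s + 1) vanishes at s ∈ {-1, 1, 4}; Q'(t) = 2(t + 4) vanishes at t ∈ {-4}.
Local minima of P (where P''>0): P(-1)=-105, P(4)=-480. Local minima of Q: Q(-4)=-16.
So the global minimum of phi is P(4) + Q(-4) + 1 = -480 − 16 + 1 = -495, attained at (4, -4).

-495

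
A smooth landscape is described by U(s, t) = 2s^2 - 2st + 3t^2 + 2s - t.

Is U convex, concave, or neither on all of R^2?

convex

U is quadratic, so its Hessian is the constant matrix H = [[4, -2], [-2, 6]].
det(H) = 20, tr(H) = 10.
det(H) > 0 and tr(H) > 0, so H is positive definite everywhere: convex.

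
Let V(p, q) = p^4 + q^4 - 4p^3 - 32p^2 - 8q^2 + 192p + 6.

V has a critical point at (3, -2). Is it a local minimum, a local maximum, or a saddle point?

saddle point

The mixed partial ∂²V/∂p∂q is 0, so the Hessian at any point is diag(V_pp, V_qq) = diag(4(3p^2 - 6p - 16), 4(3q^2 - 4)).
At (3, -2): H = diag(-28, 32).
The eigenvalues have opposite signs, so H is indefinite: a saddle point.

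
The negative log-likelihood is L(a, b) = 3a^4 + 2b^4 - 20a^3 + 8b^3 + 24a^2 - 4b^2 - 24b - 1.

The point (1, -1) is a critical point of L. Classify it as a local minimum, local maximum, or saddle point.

local maximum

The mixed partial ∂²L/∂a∂b is 0, so the Hessian at any point is diag(L_aa, L_bb) = diag(12(3a^2 - 10a + 4), 8(3b^2 + 6b - 1)).
At (1, -1): H = diag(-36, -32).
Both eigenvalues are negative, so H is negative definite: a local maximum.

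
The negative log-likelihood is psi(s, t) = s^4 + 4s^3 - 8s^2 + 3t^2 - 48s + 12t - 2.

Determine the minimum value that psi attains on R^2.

psi(s,t) separates as P(s) + Q(t) − 2, so its minimum is min P + min Q − 2.
P'(s) = 4(s - 2)(s + 2)(s + 3) vanishes at s ∈ {-3, -2, 2}; Q'(t) = 6(t + 2) vanishes at t ∈ {-2}.
Local minima of P (where P''>0): P(-3)=45, P(2)=-80. Local minima of Q: Q(-2)=-12.
So the global minimum of psi is P(2) + Q(-2) − 2 = -80 − 12 − 2 = -94, attained at (2, -2).

-94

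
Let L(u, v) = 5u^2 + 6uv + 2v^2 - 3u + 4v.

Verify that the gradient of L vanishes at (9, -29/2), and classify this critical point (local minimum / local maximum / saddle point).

∇L = (10u + 6v - 3, 6u + 4v + 4); substituting (9, -29/2) gives ∇L = (0, 0), so (9, -29/2) is indeed a critical point.
The Hessian of L is constant: H = [[10, 6], [6, 4]].
det(H) = 10·4 − 6² = 4.
det(H) > 0 and tr(H) = 14 > 0, so H is positive definite and the point is a local minimum.

local minimum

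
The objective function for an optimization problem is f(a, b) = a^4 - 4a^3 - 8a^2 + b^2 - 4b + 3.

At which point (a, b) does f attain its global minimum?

f(a,b) separates as P(a) + Q(b) + 3, so its minimum is min P + min Q + 3.
P'(a) = 4a(a - 4)(a + 1) vanishes at a ∈ {-1, 0, 4}; Q'(b) = 2b - 4 vanishes at b ∈ {2}.
Local minima of P (where P''>0): P(-1)=-3, P(4)=-128. Local minima of Q: Q(2)=-4.
So the global minimum of f is P(4) + Q(2) + 3 = -128 − 4 + 3 = -129, attained at (4, 2).

(4, 2)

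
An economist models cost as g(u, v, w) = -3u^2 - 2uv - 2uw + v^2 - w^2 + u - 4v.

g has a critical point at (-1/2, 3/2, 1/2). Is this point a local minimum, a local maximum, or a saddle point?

The Hessian is constant: H = [[-6, -2, -2], [-2, 2, 0], [-2, 0, -2]].
Leading principal minors: Δ₁ = -6, Δ₂ = -16, Δ₃ = 24.
The minors fit neither the all-positive nor the alternating-sign pattern, so H is indefinite: a saddle point.

saddle point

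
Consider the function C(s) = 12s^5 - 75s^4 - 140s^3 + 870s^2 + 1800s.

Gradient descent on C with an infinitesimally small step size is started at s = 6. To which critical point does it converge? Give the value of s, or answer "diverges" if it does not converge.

C'(s) = 60(s - 5)(s - 3)(s + 1)(s + 2), so C'(6) = 10080.
Gradient descent moves in the -C' direction, i.e. s is decreasing.
The nearest critical point in that direction is s = 5, where C'' = 5040 > 0 (a local minimum). The iterate converges there.

5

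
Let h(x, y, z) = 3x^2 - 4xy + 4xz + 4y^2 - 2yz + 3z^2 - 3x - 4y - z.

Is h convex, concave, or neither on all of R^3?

convex

h is quadratic, so its Hessian is the constant matrix H = [[6, -4, 4], [-4, 8, -2], [4, -2, 6]].
Leading principal minors: 6, 32, 104.
All positive ⇒ H ≻ 0 ⇒ convex.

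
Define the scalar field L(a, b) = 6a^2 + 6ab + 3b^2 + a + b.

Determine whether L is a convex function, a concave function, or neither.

convex

L is quadratic, so its Hessian is the constant matrix H = [[12, 6], [6, 6]].
det(H) = 36, tr(H) = 18.
det(H) > 0 and tr(H) > 0, so H is positive definite everywhere: convex.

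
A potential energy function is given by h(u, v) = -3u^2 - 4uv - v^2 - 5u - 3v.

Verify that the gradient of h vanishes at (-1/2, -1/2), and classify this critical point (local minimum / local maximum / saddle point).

saddle point

∇h = (-6u - 4v - 5, -4u - 2v - 3); substituting (-1/2, -1/2) gives ∇h = (0, 0), so (-1/2, -1/2) is indeed a critical point.
The Hessian of h is constant: H = [[-6, -4], [-4, -2]].
det(H) = (-6)·(-2) − (-4)² = -4.
Since det(H) < 0, H is indefinite and the critical point is a saddle point.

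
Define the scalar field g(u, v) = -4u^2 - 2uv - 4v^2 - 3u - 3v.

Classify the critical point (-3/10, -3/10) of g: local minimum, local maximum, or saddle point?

The Hessian of g is constant: H = [[-8, -2], [-2, -8]].
det(H) = (-8)·(-8) − (-2)² = 60.
det(H) > 0 and tr(H) = -16 < 0, so H is negative definite and the point is a local maximum.

local maximum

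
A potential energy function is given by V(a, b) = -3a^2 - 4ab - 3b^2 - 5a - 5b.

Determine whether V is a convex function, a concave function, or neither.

V is quadratic, so its Hessian is the constant matrix H = [[-6, -4], [-4, -6]].
det(H) = 20, tr(H) = -12.
det(H) > 0 and tr(H) < 0, so H is negative definite everywhere: concave.

concave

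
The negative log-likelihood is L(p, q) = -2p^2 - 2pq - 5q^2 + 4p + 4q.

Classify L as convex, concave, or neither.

L is quadratic, so its Hessian is the constant matrix H = [[-4, -2], [-2, -10]].
det(H) = 36, tr(H) = -14.
det(H) > 0 and tr(H) < 0, so H is negative definite everywhere: concave.

concave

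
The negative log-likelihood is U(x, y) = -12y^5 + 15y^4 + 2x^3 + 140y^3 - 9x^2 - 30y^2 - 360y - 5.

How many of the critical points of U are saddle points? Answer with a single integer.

4

U separates as a function of x plus a function of y, so ∇U=0 decouples.
∂U/∂x = 6x(x - 3) = 0 at x ∈ {0, 3}; ∂U/∂y = -60(y - 3)(y - 1)(y + 1)(y + 2) = 0 at y ∈ {-2, -1, 1, 3}.
The Hessian is diagonal: diag(U_xx, U_yy). Second derivatives: U_xx(0)=-18, U_xx(3)=18; U_yy(-2)=900, U_yy(-1)=-480, U_yy(1)=720, U_yy(3)=-2400.
Saddle points occur where the two diagonal entries have opposite signs: (0, -2), (0, 1), (3, -1), (3, 3). Count: 4.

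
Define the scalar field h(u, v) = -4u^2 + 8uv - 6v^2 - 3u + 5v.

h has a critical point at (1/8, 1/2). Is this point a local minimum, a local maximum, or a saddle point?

local maximum

The Hessian of h is constant: H = [[-8, 8], [8, -12]].
det(H) = (-8)·(-12) − 8² = 32.
det(H) > 0 and tr(H) = -20 < 0, so H is negative definite and the point is a local maximum.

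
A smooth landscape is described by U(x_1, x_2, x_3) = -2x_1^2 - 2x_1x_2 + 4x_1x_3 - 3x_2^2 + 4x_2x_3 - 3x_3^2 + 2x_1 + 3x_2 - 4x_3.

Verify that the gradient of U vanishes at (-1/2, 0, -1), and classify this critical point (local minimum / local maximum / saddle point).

∇U = (-4x_1 - 2x_2 + 4x_3 + 2, -2x_1 - 6x_2 + 4x_3 + 3, 4x_1 + 4x_2 - 6x_3 - 4); substituting (-1/2, 0, -1) gives ∇U = (0, 0, 0), so (-1/2, 0, -1) is indeed a critical point.
The Hessian is constant: H = [[-4, -2, 4], [-2, -6, 4], [4, 4, -6]].
Leading principal minors: Δ₁ = -4, Δ₂ = 20, Δ₃ = -24.
The minors alternate sign starting negative (−, +, −), so H is negative definite: a local maximum.

local maximum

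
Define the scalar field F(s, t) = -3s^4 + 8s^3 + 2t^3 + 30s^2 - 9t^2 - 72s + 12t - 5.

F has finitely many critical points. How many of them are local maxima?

F separates as a function of s plus a function of t, so ∇F=0 decouples.
∂F/∂s = -12(s - 3)(s - 1)(s + 2) = 0 at s ∈ {-2, 1, 3}; ∂F/∂t = 6(t - 2)(t - 1) = 0 at t ∈ {1, 2}.
The Hessian is diagonal: diag(F_ss, F_tt). Second derivatives: F_ss(-2)=-180, F_ss(1)=72, F_ss(3)=-120; F_tt(1)=-6, F_tt(2)=6.
Local maxima occur where both diagonal entries negative: (-2, 1), (3, 1). Count: 2.

2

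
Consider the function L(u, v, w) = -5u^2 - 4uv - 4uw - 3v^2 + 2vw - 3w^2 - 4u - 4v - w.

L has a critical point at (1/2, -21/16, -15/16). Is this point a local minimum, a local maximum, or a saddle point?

local maximum

The Hessian is constant: H = [[-10, -4, -4], [-4, -6, 2], [-4, 2, -6]].
Leading principal minors: Δ₁ = -10, Δ₂ = 44, Δ₃ = -64.
The minors alternate sign starting negative (−, +, −), so H is negative definite: a local maximum.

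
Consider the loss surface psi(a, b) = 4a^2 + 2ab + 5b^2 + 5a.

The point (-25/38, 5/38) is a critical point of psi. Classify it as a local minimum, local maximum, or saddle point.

local minimum

The Hessian of psi is constant: H = [[8, 2], [2, 10]].
det(H) = 8·10 − 2² = 76.
det(H) > 0 and tr(H) = 18 > 0, so H is positive definite and the point is a local minimum.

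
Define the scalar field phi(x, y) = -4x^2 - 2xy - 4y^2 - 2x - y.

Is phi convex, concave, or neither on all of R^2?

concave

phi is quadratic, so its Hessian is the constant matrix H = [[-8, -2], [-2, -8]].
det(H) = 60, tr(H) = -16.
det(H) > 0 and tr(H) < 0, so H is negative definite everywhere: concave.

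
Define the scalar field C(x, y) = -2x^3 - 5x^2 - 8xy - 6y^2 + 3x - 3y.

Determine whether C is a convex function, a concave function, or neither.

The term -2x^3 is cubic, so the Hessian is not constant.
∂²C/∂x² = -12x - 10, which takes both signs as x varies (negative for sufficiently large x). A diagonal entry of the Hessian changing sign means the Hessian is neither positive- nor negative-semidefinite on all of R^2.

neither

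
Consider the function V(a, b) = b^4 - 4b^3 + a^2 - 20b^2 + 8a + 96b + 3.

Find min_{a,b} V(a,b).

V(a,b) separates as P(a) + Q(b) + 3, so its minimum is min P + min Q + 3.
P'(a) = 2a + 8 vanishes at a ∈ {-4}; Q'(b) = 4(b - 4)(b - 2)(b + 3) vanishes at b ∈ {-3, 2, 4}.
Local minima of P (where P''>0): P(-4)=-16. Local minima of Q: Q(-3)=-279, Q(4)=64.
So the global minimum of V is P(-4) + Q(-3) + 3 = -16 − 279 + 3 = -292, attained at (-4, -3).

-292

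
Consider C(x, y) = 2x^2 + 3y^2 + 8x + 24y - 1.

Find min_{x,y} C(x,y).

-57

C(x,y) separates as P(x) + Q(y) − 1, so its minimum is min P + min Q − 1.
P'(x) = 4x + 8 vanishes at x ∈ {-2}; Q'(y) = 6y + 24 vanishes at y ∈ {-4}.
Local minima of P (where P''>0): P(-2)=-8. Local minima of Q: Q(-4)=-48.
So the global minimum of C is P(-2) + Q(-4) − 1 = -8 − 48 − 1 = -57, attained at (-2, -4).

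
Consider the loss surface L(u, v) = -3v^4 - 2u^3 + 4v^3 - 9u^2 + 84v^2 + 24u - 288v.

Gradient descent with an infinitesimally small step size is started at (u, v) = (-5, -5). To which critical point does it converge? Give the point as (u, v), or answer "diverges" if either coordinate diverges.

diverges

L is separable, so gradient descent decouples: u follows -∂L/∂u, v follows -∂L/∂v.
∂L/∂u = -6(u - 1)(u + 4); at u=-5 this is -36, so u increases.
∂L/∂v = -12(v - 3)(v - 2)(v + 4); at v=-5 this is 672, so v decreases.
The v-coordinate has no critical point in that direction and runs off to infinity.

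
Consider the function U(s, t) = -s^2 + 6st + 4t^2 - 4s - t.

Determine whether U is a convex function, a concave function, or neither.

neither

U is quadratic, so its Hessian is the constant matrix H = [[-2, 6], [6, 8]].
det(H) = -52, tr(H) = 6.
det(H) < 0, so H is indefinite: neither convex nor concave.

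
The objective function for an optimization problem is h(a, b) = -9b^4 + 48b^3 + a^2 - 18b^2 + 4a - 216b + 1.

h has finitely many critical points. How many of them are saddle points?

h separates as a function of a plus a function of b, so ∇h=0 decouples.
∂h/∂a = 2(a + 2) = 0 at a ∈ {-2}; ∂h/∂b = -36(b - 3)(b - 2)(b + 1) = 0 at b ∈ {-1, 2, 3}.
The Hessian is diagonal: diag(h_aa, h_bb). Second derivatives: h_aa(-2)=2; h_bb(-1)=-432, h_bb(2)=108, h_bb(3)=-144.
Saddle points occur where the two diagonal entries have opposite signs: (-2, -1), (-2, 3). Count: 2.

2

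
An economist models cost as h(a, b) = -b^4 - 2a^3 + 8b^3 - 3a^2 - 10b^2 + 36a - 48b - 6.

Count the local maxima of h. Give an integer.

h separates as a function of a plus a function of b, so ∇h=0 decouples.
∂h/∂a = -6(a - 2)(a + 3) = 0 at a ∈ {-3, 2}; ∂h/∂b = -4(b - 4)(b - 3)(b + 1) = 0 at b ∈ {-1, 3, 4}.
The Hessian is diagonal: diag(h_aa, h_bb). Second derivatives: h_aa(-3)=30, h_aa(2)=-30; h_bb(-1)=-80, h_bb(3)=16, h_bb(4)=-20.
Local maxima occur where both diagonal entries negative: (2, -1), (2, 4). Count: 2.

2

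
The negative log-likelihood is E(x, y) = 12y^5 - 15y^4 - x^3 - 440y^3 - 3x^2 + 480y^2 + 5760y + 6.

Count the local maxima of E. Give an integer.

E separates as a function of x plus a function of y, so ∇E=0 decouples.
∂E/∂x = -3x(x + 2) = 0 at x ∈ {-2, 0}; ∂E/∂y = 60(y - 4)(y - 3)(y + 2)(y + 4) = 0 at y ∈ {-4, -2, 3, 4}.
The Hessian is diagonal: diag(E_xx, E_yy). Second derivatives: E_xx(-2)=6, E_xx(0)=-6; E_yy(-4)=-6720, E_yy(-2)=3600, E_yy(3)=-2100, E_yy(4)=2880.
Local maxima occur where both diagonal entries negative: (0, -4), (0, 3). Count: 2.

2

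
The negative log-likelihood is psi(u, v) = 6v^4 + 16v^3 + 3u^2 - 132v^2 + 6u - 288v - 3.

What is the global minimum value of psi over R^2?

-1140

psi(u,v) separates as P(u) + Q(v) − 3, so its minimum is min P + min Q − 3.
P'(u) = 6u + 6 vanishes at u ∈ {-1}; Q'(v) = 24(v - 3)(v + 1)(v + 4) vanishes at v ∈ {-4, -1, 3}.
Local minima of P (where P''>0): P(-1)=-3. Local minima of Q: Q(-4)=-448, Q(3)=-1134.
So the global minimum of psi is P(-1) + Q(3) − 3 = -3 − 1134 − 3 = -1140, attained at (-1, 3).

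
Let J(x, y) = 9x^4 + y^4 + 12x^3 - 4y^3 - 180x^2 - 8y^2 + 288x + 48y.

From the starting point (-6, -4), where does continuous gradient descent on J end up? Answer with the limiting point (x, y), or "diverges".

(-4, -2)

J is separable, so gradient descent decouples: x follows -∂J/∂x, y follows -∂J/∂y.
∂J/∂x = 36(x - 2)(x - 1)(x + 4); at x=-6 this is -4032, so x increases.
∂J/∂y = 4(y - 3)(y - 2)(y + 2); at y=-4 this is -336, so y increases.
x converges to its nearest critical value -4 (a local min of the x-part); y converges to -2. The iterate converges to (-4, -2).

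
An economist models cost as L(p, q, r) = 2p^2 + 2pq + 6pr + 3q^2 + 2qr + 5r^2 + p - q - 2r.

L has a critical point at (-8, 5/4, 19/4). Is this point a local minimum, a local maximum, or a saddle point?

local minimum

The Hessian is constant: H = [[4, 2, 6], [2, 6, 2], [6, 2, 10]].
Leading principal minors: Δ₁ = 4, Δ₂ = 20, Δ₃ = 16.
All leading minors are positive, so H is positive definite: a local minimum.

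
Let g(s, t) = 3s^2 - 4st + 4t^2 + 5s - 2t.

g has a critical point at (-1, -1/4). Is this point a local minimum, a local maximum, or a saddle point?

local minimum

The Hessian of g is constant: H = [[6, -4], [-4, 8]].
det(H) = 6·8 − (-4)² = 32.
det(H) > 0 and tr(H) = 14 > 0, so H is positive definite and the point is a local minimum.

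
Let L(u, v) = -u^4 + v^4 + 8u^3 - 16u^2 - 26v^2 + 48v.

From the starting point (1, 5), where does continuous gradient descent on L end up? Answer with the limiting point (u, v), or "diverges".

(2, 3)

L is separable, so gradient descent decouples: u follows -∂L/∂u, v follows -∂L/∂v.
∂L/∂u = -4u(u - 4)(u - 2); at u=1 this is -12, so u increases.
∂L/∂v = 4(v - 3)(v - 1)(v + 4); at v=5 this is 288, so v decreases.
u converges to its nearest critical value 2 (a local min of the u-part); v converges to 3. The iterate converges to (2, 3).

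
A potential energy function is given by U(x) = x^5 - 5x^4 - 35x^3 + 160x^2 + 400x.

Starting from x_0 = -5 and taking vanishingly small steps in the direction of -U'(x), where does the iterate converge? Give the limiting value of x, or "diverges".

diverges

U'(x) = 5(x - 5)(x - 4)(x + 1)(x + 4), so U'(-5) = 1800.
Gradient descent moves in the -U' direction, i.e. x is decreasing.
There is no critical point below x=-5, and U' keeps the same sign, so the iterate runs off to −∞.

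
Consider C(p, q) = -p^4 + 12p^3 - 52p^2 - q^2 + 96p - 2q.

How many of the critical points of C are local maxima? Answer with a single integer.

2

C separates as a function of p plus a function of q, so ∇C=0 decouples.
∂C/∂p = -4(p - 4)(p - 3)(p - 2) = 0 at p ∈ {2, 3, 4}; ∂C/∂q = -2(q + 1) = 0 at q ∈ {-1}.
The Hessian is diagonal: diag(C_pp, C_qq). Second derivatives: C_pp(2)=-8, C_pp(3)=4, C_pp(4)=-8; C_qq(-1)=-2.
Local maxima occur where both diagonal entries negative: (2, -1), (4, -1). Count: 2.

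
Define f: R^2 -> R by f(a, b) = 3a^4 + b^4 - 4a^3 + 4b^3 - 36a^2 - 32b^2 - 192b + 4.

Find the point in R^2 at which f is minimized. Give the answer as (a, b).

(3, 4)

f(a,b) separates as P(a) + Q(b) + 4, so its minimum is min P + min Q + 4.
P'(a) = 12a(a - 3)(a + 2) vanishes at a ∈ {-2, 0, 3}; Q'(b) = 4(b - 4)(b + 3)(b + 4) vanishes at b ∈ {-4, -3, 4}.
Local minima of P (where P''>0): P(-2)=-64, P(3)=-189. Local minima of Q: Q(-4)=256, Q(4)=-768.
So the global minimum of f is P(3) + Q(4) + 4 = -189 − 768 + 4 = -953, attained at (3, 4).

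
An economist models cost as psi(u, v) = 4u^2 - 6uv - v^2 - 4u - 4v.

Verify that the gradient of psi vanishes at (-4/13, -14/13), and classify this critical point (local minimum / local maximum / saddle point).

∇psi = (8u - 6v - 4, -6u - 2v - 4); substituting (-4/13, -14/13) gives ∇psi = (0, 0), so (-4/13, -14/13) is indeed a critical point.
The Hessian of psi is constant: H = [[8, -6], [-6, -2]].
det(H) = 8·(-2) − (-6)² = -52.
Since det(H) < 0, H is indefinite and the critical point is a saddle point.

saddle point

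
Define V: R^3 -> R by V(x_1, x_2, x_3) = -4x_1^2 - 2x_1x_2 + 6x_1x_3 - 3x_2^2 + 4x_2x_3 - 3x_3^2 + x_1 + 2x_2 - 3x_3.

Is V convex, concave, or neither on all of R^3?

concave

V is quadratic, so its Hessian is the constant matrix H = [[-8, -2, 6], [-2, -6, 4], [6, 4, -6]].
Leading principal minors: -8, 44, -16.
Signs alternate −, +, − ⇒ H ≺ 0 ⇒ concave.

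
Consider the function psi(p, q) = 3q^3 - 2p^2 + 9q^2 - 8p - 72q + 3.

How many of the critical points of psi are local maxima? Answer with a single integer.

psi separates as a function of p plus a function of q, so ∇psi=0 decouples.
∂psi/∂p = -4(p + 2) = 0 at p ∈ {-2}; ∂psi/∂q = 9(q - 2)(q + 4) = 0 at q ∈ {-4, 2}.
The Hessian is diagonal: diag(psi_pp, psi_qq). Second derivatives: psi_pp(-2)=-4; psi_qq(-4)=-54, psi_qq(2)=54.
Local maxima occur where both diagonal entries negative: (-2, -4). Count: 1.

1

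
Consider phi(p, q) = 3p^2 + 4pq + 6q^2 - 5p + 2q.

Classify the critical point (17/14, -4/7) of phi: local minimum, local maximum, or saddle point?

The Hessian of phi is constant: H = [[6, 4], [4, 12]].
det(H) = 6·12 − 4² = 56.
det(H) > 0 and tr(H) = 18 > 0, so H is positive definite and the point is a local minimum.

local minimum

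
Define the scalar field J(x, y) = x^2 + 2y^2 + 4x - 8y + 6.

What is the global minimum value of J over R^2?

-6

J(x,y) separates as P(x) + Q(y) + 6, so its minimum is min P + min Q + 6.
P'(x) = 2x + 4 vanishes at x ∈ {-2}; Q'(y) = 4y - 8 vanishes at y ∈ {2}.
Local minima of P (where P''>0): P(-2)=-4. Local minima of Q: Q(2)=-8.
So the global minimum of J is P(-2) + Q(2) + 6 = -4 − 8 + 6 = -6, attained at (-2, 2).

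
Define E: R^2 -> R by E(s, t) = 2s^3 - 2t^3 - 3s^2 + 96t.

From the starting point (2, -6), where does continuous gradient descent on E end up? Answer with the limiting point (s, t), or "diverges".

E is separable, so gradient descent decouples: s follows -∂E/∂s, t follows -∂E/∂t.
∂E/∂s = 6s(s - 1); at s=2 this is 12, so s decreases.
∂E/∂t = -6(t - 4)(t + 4); at t=-6 this is -120, so t increases.
s converges to its nearest critical value 1 (a local min of the s-part); t converges to -4. The iterate converges to (1, -4).

(1, -4)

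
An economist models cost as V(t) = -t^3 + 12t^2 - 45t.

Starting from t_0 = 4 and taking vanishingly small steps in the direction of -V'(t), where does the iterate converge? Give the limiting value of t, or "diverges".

3

V'(t) = -3(t - 5)(t - 3), so V'(4) = 3.
Gradient descent moves in the -V' direction, i.e. t is decreasing.
The nearest critical point in that direction is t = 3, where V'' = 6 > 0 (a local minimum). The iterate converges there.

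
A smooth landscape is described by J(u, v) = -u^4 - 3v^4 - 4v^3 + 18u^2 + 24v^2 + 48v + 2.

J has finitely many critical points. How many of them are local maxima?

4

J separates as a function of u plus a function of v, so ∇J=0 decouples.
∂J/∂u = -4u(u - 3)(u + 3) = 0 at u ∈ {-3, 0, 3}; ∂J/∂v = -12(v - 2)(v + 1)(v + 2) = 0 at v ∈ {-2, -1, 2}.
The Hessian is diagonal: diag(J_uu, J_vv). Second derivatives: J_uu(-3)=-72, J_uu(0)=36, J_uu(3)=-72; J_vv(-2)=-48, J_vv(-1)=36, J_vv(2)=-144.
Local maxima occur where both diagonal entries negative: (-3, -2), (-3, 2), (3, -2), (3, 2). Count: 4.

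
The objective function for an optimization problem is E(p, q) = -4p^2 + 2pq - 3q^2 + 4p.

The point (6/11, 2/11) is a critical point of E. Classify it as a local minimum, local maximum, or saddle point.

local maximum

The Hessian of E is constant: H = [[-8, 2], [2, -6]].
det(H) = (-8)·(-6) − 2² = 44.
det(H) > 0 and tr(H) = -14 < 0, so H is negative definite and the point is a local maximum.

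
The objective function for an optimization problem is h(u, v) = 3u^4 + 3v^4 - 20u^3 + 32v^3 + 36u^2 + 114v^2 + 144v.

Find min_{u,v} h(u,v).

h(u,v) separates as P(u) + Q(v), so its minimum is min P + min Q.
P'(u) = 12u(u - 3)(u - 2) vanishes at u ∈ {0, 2, 3}; Q'(v) = 12(v + 1)(v + 3)(v + 4) vanishes at v ∈ {-4, -3, -1}.
Local minima of P (where P''>0): P(0)=0, P(3)=27. Local minima of Q: Q(-4)=-32, Q(-1)=-59.
So the global minimum of h is P(0) + Q(-1) = 0 − 59 = -59, attained at (0, -1).

-59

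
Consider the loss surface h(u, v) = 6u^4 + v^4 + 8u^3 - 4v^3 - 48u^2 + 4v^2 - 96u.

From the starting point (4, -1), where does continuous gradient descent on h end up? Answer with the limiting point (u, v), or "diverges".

(2, 0)

h is separable, so gradient descent decouples: u follows -∂h/∂u, v follows -∂h/∂v.
∂h/∂u = 24(u - 2)(u + 1)(u + 2); at u=4 this is 1440, so u decreases.
∂h/∂v = 4v(v - 2)(v - 1); at v=-1 this is -24, so v increases.
u converges to its nearest critical value 2 (a local min of the u-part); v converges to 0. The iterate converges to (2, 0).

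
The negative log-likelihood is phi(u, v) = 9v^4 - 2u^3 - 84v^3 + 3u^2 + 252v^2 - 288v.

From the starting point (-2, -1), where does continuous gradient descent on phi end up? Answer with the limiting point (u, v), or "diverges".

phi is separable, so gradient descent decouples: u follows -∂phi/∂u, v follows -∂phi/∂v.
∂phi/∂u = -6u(u - 1); at u=-2 this is -36, so u increases.
∂phi/∂v = 36(v - 4)(v - 2)(v - 1); at v=-1 this is -1080, so v increases.
u converges to its nearest critical value 0 (a local min of the u-part); v converges to 1. The iterate converges to (0, 1).

(0, 1)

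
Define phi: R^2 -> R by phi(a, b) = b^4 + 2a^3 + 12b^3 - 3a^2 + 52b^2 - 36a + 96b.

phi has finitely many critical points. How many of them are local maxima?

phi separates as a function of a plus a function of b, so ∇phi=0 decouples.
∂phi/∂a = 6(a - 3)(a + 2) = 0 at a ∈ {-2, 3}; ∂phi/∂b = 4(b + 2)(b + 3)(b + 4) = 0 at b ∈ {-4, -3, -2}.
The Hessian is diagonal: diag(phi_aa, phi_bb). Second derivatives: phi_aa(-2)=-30, phi_aa(3)=30; phi_bb(-4)=8, phi_bb(-3)=-4, phi_bb(-2)=8.
Local maxima occur where both diagonal entries negative: (-2, -3). Count: 1.

1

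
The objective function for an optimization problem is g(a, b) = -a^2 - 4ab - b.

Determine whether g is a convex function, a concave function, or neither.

neither

g is quadratic, so its Hessian is the constant matrix H = [[-2, -4], [-4, 0]].
det(H) = -16, tr(H) = -2.
det(H) < 0, so H is indefinite: neither convex nor concave.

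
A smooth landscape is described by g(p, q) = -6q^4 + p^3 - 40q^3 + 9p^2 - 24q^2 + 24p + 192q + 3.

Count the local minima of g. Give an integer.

1

g separates as a function of p plus a function of q, so ∇g=0 decouples.
∂g/∂p = 3(p + 2)(p + 4) = 0 at p ∈ {-4, -2}; ∂g/∂q = -24(q - 1)(q + 2)(q + 4) = 0 at q ∈ {-4, -2, 1}.
The Hessian is diagonal: diag(g_pp, g_qq). Second derivatives: g_pp(-4)=-6, g_pp(-2)=6; g_qq(-4)=-240, g_qq(-2)=144, g_qq(1)=-360.
Local minima occur where both diagonal entries positive: (-2, -2). Count: 1.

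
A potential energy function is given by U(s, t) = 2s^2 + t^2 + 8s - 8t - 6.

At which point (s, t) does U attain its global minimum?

U(s,t) separates as P(s) + Q(t) − 6, so its minimum is min P + min Q − 6.
P'(s) = 4s + 8 vanishes at s ∈ {-2}; Q'(t) = 2(t - 4) vanishes at t ∈ {4}.
Local minima of P (where P''>0): P(-2)=-8. Local minima of Q: Q(4)=-16.
So the global minimum of U is P(-2) + Q(4) − 6 = -8 − 16 − 6 = -30, attained at (-2, 4).

(-2, 4)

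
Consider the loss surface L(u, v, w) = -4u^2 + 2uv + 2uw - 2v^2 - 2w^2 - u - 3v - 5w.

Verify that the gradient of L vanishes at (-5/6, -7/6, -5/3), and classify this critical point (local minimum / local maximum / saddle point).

∇L = (-8u + 2v + 2w - 1, 2u - 4v - 3, 2u - 4w - 5); substituting (-5/6, -7/6, -5/3) gives ∇L = (0, 0, 0), so (-5/6, -7/6, -5/3) is indeed a critical point.
The Hessian is constant: H = [[-8, 2, 2], [2, -4, 0], [2, 0, -4]].
Leading principal minors: Δ₁ = -8, Δ₂ = 28, Δ₃ = -96.
The minors alternate sign starting negative (−, +, −), so H is negative definite: a local maximum.

local maximum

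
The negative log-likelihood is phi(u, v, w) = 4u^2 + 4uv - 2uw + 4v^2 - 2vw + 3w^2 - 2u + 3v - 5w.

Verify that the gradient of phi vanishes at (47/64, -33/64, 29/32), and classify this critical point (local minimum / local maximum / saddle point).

∇phi = (8u + 4v - 2w - 2, 4u + 8v - 2w + 3, -2u - 2v + 6w - 5); substituting (47/64, -33/64, 29/32) gives ∇phi = (0, 0, 0), so (47/64, -33/64, 29/32) is indeed a critical point.
The Hessian is constant: H = [[8, 4, -2], [4, 8, -2], [-2, -2, 6]].
Leading principal minors: Δ₁ = 8, Δ₂ = 48, Δ₃ = 256.
All leading minors are positive, so H is positive definite: a local minimum.

local minimum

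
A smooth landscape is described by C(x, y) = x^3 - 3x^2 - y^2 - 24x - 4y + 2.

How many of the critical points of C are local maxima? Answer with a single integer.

1

C separates as a function of x plus a function of y, so ∇C=0 decouples.
∂C/∂x = 3(x - 4)(x + 2) = 0 at x ∈ {-2, 4}; ∂C/∂y = -2(y + 2) = 0 at y ∈ {-2}.
The Hessian is diagonal: diag(C_xx, C_yy). Second derivatives: C_xx(-2)=-18, C_xx(4)=18; C_yy(-2)=-2.
Local maxima occur where both diagonal entries negative: (-2, -2). Count: 1.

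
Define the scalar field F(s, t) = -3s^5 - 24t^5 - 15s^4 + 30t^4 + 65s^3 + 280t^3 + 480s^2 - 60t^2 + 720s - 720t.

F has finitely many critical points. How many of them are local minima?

F separates as a function of s plus a function of t, so ∇F=0 decouples.
∂F/∂s = -15(s - 4)(s + 1)(s + 3)(s + 4) = 0 at s ∈ {-4, -3, -1, 4}; ∂F/∂t = -120(t - 3)(t - 1)(t + 1)(t + 2) = 0 at t ∈ {-2, -1, 1, 3}.
The Hessian is diagonal: diag(F_ss, F_tt). Second derivatives: F_ss(-4)=360, F_ss(-3)=-210, F_ss(-1)=450, F_ss(4)=-4200; F_tt(-2)=1800, F_tt(-1)=-960, F_tt(1)=1440, F_tt(3)=-4800.
Local minima occur where both diagonal entries positive: (-4, -2), (-4, 1), (-1, -2), (-1, 1). Count: 4.

4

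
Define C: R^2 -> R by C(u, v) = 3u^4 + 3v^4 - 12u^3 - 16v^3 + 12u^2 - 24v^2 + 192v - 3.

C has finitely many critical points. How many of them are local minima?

4

C separates as a function of u plus a function of v, so ∇C=0 decouples.
∂C/∂u = 12u(u - 2)(u - 1) = 0 at u ∈ {0, 1, 2}; ∂C/∂v = 12(v - 4)(v - 2)(v + 2) = 0 at v ∈ {-2, 2, 4}.
The Hessian is diagonal: diag(C_uu, C_vv). Second derivatives: C_uu(0)=24, C_uu(1)=-12, C_uu(2)=24; C_vv(-2)=288, C_vv(2)=-96, C_vv(4)=144.
Local minima occur where both diagonal entries positive: (0, -2), (0, 4), (2, -2), (2, 4). Count: 4.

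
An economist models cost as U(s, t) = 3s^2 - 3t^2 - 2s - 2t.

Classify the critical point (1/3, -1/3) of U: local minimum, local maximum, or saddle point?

saddle point

The Hessian of U is constant: H = [[6, 0], [0, -6]].
det(H) = 6·(-6) − 0² = -36.
Since det(H) < 0, H is indefinite and the critical point is a saddle point.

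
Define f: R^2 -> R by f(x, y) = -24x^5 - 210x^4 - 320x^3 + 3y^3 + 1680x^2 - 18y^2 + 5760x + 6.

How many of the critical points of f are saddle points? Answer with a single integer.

4

f separates as a function of x plus a function of y, so ∇f=0 decouples.
∂f/∂x = -120(x - 2)(x + 2)(x + 3)(x + 4) = 0 at x ∈ {-4, -3, -2, 2}; ∂f/∂y = 9y(y - 4) = 0 at y ∈ {0, 4}.
The Hessian is diagonal: diag(f_xx, f_yy). Second derivatives: f_xx(-4)=1440, f_xx(-3)=-600, f_xx(-2)=960, f_xx(2)=-14400; f_yy(0)=-36, f_yy(4)=36.
Saddle points occur where the two diagonal entries have opposite signs: (-4, 0), (-3, 4), (-2, 0), (2, 4). Count: 4.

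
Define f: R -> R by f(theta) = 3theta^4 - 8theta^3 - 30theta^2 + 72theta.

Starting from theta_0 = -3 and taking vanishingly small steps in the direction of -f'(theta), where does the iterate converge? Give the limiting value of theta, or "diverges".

f'(theta) = 12(theta - 3)(theta - 1)(theta + 2), so f'(-3) = -288.
Gradient descent moves in the -f' direction, i.e. theta is increasing.
The nearest critical point in that direction is theta = -2, where f'' = 180 > 0 (a local minimum). The iterate converges there.

-2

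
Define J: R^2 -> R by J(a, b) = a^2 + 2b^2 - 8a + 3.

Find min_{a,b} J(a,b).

J(a,b) separates as P(a) + Q(b) + 3, so its minimum is min P + min Q + 3.
P'(a) = 2a - 8 vanishes at a ∈ {4}; Q'(b) = 4b vanishes at b ∈ {0}.
Local minima of P (where P''>0): P(4)=-16. Local minima of Q: Q(0)=0.
So the global minimum of J is P(4) + Q(0) + 3 = -16 + 0 + 3 = -13, attained at (4, 0).

-13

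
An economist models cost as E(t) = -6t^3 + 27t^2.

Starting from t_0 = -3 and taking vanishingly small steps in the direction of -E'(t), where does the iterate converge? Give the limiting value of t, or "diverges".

E'(t) = -18t(t - 3), so E'(-3) = -324.
Gradient descent moves in the -E' direction, i.e. t is increasing.
The nearest critical point in that direction is t = 0, where E'' = 54 > 0 (a local minimum). The iterate converges there.

0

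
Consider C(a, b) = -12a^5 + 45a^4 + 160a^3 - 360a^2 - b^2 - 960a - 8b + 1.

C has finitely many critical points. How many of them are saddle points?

2

C separates as a function of a plus a function of b, so ∇C=0 decouples.
∂C/∂a = -60(a - 4)(a - 2)(a + 1)(a + 2) = 0 at a ∈ {-2, -1, 2, 4}; ∂C/∂b = -2(b + 4) = 0 at b ∈ {-4}.
The Hessian is diagonal: diag(C_aa, C_bb). Second derivatives: C_aa(-2)=1440, C_aa(-1)=-900, C_aa(2)=1440, C_aa(4)=-3600; C_bb(-4)=-2.
Saddle points occur where the two diagonal entries have opposite signs: (-2, -4), (2, -4). Count: 2.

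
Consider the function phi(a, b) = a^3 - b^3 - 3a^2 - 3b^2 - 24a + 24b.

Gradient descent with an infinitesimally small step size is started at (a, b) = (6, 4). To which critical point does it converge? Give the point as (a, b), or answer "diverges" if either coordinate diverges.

diverges

phi is separable, so gradient descent decouples: a follows -∂phi/∂a, b follows -∂phi/∂b.
∂phi/∂a = 3(a - 4)(a + 2); at a=6 this is 48, so a decreases.
∂phi/∂b = -3(b - 2)(b + 4); at b=4 this is -48, so b increases.
The b-coordinate has no critical point in that direction and runs off to infinity.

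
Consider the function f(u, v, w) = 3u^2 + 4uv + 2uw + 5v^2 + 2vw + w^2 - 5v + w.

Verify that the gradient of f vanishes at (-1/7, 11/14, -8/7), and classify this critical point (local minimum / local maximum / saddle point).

∇f = (6u + 4v + 2w, 4u + 10v + 2w - 5, 2u + 2v + 2w + 1); substituting (-1/7, 11/14, -8/7) gives ∇f = (0, 0, 0), so (-1/7, 11/14, -8/7) is indeed a critical point.
The Hessian is constant: H = [[6, 4, 2], [4, 10, 2], [2, 2, 2]].
Leading principal minors: Δ₁ = 6, Δ₂ = 44, Δ₃ = 56.
All leading minors are positive, so H is positive definite: a local minimum.

local minimum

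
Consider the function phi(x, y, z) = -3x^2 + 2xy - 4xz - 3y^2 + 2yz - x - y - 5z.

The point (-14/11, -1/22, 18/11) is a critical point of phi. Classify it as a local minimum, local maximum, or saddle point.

The Hessian is constant: H = [[-6, 2, -4], [2, -6, 2], [-4, 2, 0]].
Leading principal minors: Δ₁ = -6, Δ₂ = 32, Δ₃ = 88.
The minors fit neither the all-positive nor the alternating-sign pattern, so H is indefinite: a saddle point.

saddle point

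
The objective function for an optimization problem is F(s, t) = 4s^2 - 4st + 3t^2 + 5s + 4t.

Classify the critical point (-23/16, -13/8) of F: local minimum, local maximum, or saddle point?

local minimum

The Hessian of F is constant: H = [[8, -4], [-4, 6]].
det(H) = 8·6 − (-4)² = 32.
det(H) > 0 and tr(H) = 14 > 0, so H is positive definite and the point is a local minimum.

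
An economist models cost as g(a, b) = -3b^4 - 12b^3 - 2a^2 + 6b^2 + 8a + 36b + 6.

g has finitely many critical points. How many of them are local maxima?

2

g separates as a function of a plus a function of b, so ∇g=0 decouples.
∂g/∂a = -4(a - 2) = 0 at a ∈ {2}; ∂g/∂b = -12(b - 1)(b + 1)(b + 3) = 0 at b ∈ {-3, -1, 1}.
The Hessian is diagonal: diag(g_aa, g_bb). Second derivatives: g_aa(2)=-4; g_bb(-3)=-96, g_bb(-1)=48, g_bb(1)=-96.
Local maxima occur where both diagonal entries negative: (2, -3), (2, 1). Count: 2.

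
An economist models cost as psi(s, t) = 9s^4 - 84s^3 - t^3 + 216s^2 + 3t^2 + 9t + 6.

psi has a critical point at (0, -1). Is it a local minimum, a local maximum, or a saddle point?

local minimum

The mixed partial ∂²psi/∂s∂t is 0, so the Hessian at any point is diag(psi_ss, psi_tt) = diag(36(3s^2 - 14s + 12), 6(-t + 1)).
At (0, -1): H = diag(432, 12).
Both eigenvalues are positive, so H is positive definite: a local minimum.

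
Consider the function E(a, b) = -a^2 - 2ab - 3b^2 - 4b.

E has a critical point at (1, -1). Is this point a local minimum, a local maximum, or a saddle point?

The Hessian of E is constant: H = [[-2, -2], [-2, -6]].
det(H) = (-2)·(-6) − (-2)² = 8.
det(H) > 0 and tr(H) = -8 < 0, so H is negative definite and the point is a local maximum.

local maximum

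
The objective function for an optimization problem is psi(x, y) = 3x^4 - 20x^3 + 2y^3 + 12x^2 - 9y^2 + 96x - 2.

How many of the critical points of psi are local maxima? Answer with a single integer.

1

psi separates as a function of x plus a function of y, so ∇psi=0 decouples.
∂psi/∂x = 12(x - 4)(x - 2)(x + 1) = 0 at x ∈ {-1, 2, 4}; ∂psi/∂y = 6y(y - 3) = 0 at y ∈ {0, 3}.
The Hessian is diagonal: diag(psi_xx, psi_yy). Second derivatives: psi_xx(-1)=180, psi_xx(2)=-72, psi_xx(4)=120; psi_yy(0)=-18, psi_yy(3)=18.
Local maxima occur where both diagonal entries negative: (2, 0). Count: 1.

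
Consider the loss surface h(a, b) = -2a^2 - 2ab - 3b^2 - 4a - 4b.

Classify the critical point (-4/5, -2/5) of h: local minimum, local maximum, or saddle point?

The Hessian of h is constant: H = [[-4, -2], [-2, -6]].
det(H) = (-4)·(-6) − (-2)² = 20.
det(H) > 0 and tr(H) = -10 < 0, so H is negative definite and the point is a local maximum.

local maximum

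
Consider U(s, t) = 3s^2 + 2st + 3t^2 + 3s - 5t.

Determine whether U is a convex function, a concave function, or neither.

convex

U is quadratic, so its Hessian is the constant matrix H = [[6, 2], [2, 6]].
det(H) = 32, tr(H) = 12.
det(H) > 0 and tr(H) > 0, so H is positive definite everywhere: convex.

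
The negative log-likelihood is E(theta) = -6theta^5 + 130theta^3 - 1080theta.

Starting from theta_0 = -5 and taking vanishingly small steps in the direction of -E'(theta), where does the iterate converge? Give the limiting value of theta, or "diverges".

E'(theta) = -30(theta - 3)(theta - 2)(theta + 2)(theta + 3), so E'(-5) = -10080.
Gradient descent moves in the -E' direction, i.e. theta is increasing.
The nearest critical point in that direction is theta = -3, where E'' = 900 > 0 (a local minimum). The iterate converges there.

-3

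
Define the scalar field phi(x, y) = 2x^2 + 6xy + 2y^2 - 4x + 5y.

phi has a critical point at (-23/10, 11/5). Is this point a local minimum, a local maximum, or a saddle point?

The Hessian of phi is constant: H = [[4, 6], [6, 4]].
det(H) = 4·4 − 6² = -20.
Since det(H) < 0, H is indefinite and the critical point is a saddle point.

saddle point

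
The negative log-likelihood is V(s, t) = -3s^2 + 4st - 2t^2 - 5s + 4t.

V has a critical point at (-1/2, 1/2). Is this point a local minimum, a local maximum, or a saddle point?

The Hessian of V is constant: H = [[-6, 4], [4, -4]].
det(H) = (-6)·(-4) − 4² = 8.
det(H) > 0 and tr(H) = -10 < 0, so H is negative definite and the point is a local maximum.

local maximum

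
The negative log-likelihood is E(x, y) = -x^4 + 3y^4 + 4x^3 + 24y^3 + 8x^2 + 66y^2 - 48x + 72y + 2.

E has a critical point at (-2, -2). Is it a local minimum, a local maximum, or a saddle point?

local maximum

The mixed partial ∂²E/∂x∂y is 0, so the Hessian at any point is diag(E_xx, E_yy) = diag(4(-3x^2 + 6x + 4), 12(3y^2 + 12y + 11)).
At (-2, -2): H = diag(-80, -12).
Both eigenvalues are negative, so H is negative definite: a local maximum.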